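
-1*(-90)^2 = -8100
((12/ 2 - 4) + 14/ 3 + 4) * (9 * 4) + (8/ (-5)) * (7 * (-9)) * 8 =5952/ 5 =1190.40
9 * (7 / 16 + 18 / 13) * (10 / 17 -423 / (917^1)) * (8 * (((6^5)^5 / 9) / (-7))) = -10661940832128251574878208 / 1418599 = -7515824297160967669.42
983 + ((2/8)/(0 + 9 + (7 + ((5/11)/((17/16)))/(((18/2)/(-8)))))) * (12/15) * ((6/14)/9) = 904439201/920080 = 983.00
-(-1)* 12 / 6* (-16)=-32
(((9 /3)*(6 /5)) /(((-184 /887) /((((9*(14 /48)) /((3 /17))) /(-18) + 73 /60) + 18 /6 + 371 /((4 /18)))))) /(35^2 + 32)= -1068374647 /46257600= -23.10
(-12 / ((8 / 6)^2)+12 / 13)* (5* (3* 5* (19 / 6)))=-143925 / 104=-1383.89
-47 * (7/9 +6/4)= -1927/18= -107.06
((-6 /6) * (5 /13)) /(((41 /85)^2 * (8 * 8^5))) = -0.00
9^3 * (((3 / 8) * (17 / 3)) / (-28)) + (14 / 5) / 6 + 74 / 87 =-1754201 / 32480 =-54.01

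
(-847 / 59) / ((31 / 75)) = -63525 / 1829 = -34.73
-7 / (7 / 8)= -8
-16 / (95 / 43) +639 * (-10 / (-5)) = 120722 / 95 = 1270.76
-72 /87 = -24 /29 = -0.83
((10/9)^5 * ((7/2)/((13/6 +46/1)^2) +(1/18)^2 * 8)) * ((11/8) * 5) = 0.31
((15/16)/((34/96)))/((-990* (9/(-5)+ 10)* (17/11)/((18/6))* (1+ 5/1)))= -5/47396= -0.00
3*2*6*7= 252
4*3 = 12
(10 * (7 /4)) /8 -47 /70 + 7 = 4769 /560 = 8.52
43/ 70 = 0.61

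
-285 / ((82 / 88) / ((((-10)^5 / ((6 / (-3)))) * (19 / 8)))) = -1489125000 / 41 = -36320121.95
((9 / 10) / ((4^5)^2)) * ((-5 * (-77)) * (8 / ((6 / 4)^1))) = 231 / 131072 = 0.00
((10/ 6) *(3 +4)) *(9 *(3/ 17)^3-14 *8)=-19250455/ 14739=-1306.09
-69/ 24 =-23/ 8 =-2.88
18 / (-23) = -18 / 23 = -0.78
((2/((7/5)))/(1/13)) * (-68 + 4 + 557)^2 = 31596370/7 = 4513767.14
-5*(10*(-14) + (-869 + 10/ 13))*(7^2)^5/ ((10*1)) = 3702403088643/ 26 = 142400118793.96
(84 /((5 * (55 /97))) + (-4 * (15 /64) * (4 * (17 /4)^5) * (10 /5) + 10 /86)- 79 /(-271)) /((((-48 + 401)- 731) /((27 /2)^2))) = 4999.49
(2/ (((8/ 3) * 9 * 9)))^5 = 1/ 14693280768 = 0.00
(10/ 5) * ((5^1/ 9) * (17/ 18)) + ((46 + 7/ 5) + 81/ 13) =287891/ 5265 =54.68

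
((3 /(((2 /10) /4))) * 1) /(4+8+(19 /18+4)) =1080 /307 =3.52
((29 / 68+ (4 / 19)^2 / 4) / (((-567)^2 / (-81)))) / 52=-10741 / 5066412624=-0.00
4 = 4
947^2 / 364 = 896809 / 364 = 2463.76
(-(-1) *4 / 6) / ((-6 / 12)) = -1.33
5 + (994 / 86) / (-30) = 5953 / 1290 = 4.61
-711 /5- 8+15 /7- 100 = -248.06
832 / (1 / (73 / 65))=4672 / 5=934.40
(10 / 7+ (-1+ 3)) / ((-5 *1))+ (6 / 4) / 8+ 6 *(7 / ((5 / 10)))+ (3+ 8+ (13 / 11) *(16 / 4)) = 611251 / 6160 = 99.23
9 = 9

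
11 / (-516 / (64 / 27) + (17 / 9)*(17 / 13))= -20592 / 402887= -0.05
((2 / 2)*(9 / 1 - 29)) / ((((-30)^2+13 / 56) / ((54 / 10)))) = -6048 / 50413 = -0.12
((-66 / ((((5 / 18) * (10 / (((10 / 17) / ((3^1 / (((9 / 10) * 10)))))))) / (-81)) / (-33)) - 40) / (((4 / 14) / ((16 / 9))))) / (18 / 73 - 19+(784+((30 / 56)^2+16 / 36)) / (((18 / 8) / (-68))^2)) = -154626387852384 / 158864869340635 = -0.97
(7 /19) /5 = 7 /95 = 0.07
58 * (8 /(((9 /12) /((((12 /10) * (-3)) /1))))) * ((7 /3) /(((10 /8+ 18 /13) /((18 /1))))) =-24321024 /685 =-35505.14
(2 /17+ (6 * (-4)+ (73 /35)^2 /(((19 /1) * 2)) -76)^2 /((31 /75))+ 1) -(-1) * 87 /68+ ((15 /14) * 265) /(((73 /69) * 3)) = 40397732657417609 /1667258121550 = 24230.04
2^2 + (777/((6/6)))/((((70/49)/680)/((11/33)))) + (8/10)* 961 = 620284/5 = 124056.80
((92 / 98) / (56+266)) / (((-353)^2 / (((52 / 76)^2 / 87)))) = 169 / 1342363038009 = 0.00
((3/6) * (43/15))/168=43/5040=0.01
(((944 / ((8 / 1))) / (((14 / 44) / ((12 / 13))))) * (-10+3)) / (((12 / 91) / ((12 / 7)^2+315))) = -40443084 / 7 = -5777583.43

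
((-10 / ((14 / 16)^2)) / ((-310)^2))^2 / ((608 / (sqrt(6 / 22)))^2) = 3 / 220129796007275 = 0.00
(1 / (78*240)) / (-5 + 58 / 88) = -11 / 893880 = -0.00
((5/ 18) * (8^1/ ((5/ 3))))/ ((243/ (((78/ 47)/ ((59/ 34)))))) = 3536/ 673839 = 0.01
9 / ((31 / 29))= 261 / 31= 8.42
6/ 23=0.26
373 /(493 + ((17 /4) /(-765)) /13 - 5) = 872820 /1141919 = 0.76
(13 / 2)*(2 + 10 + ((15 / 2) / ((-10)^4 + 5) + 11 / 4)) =511615 / 5336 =95.88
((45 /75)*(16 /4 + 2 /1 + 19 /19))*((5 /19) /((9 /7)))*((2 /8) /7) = 7 /228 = 0.03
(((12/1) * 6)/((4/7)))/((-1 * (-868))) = 9/62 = 0.15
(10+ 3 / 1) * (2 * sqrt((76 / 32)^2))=247 / 4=61.75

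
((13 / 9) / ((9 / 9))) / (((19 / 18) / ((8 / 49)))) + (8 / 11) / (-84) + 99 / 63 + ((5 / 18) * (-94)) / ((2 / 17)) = -40583533 / 184338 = -220.16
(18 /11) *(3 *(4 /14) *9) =972 /77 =12.62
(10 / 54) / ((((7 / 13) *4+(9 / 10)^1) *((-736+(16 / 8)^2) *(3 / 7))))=-0.00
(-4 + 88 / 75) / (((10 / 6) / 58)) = -12296 / 125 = -98.37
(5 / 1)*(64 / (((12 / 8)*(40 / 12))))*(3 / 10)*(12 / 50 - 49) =-117024 / 125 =-936.19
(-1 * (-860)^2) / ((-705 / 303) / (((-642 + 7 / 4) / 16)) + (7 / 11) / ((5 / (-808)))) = 1315226519750 / 182769927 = 7196.08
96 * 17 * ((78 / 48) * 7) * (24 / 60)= 37128 / 5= 7425.60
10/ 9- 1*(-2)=28/ 9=3.11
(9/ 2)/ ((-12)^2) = 1/ 32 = 0.03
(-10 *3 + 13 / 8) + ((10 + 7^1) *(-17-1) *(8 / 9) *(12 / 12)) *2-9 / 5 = -22967 / 40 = -574.18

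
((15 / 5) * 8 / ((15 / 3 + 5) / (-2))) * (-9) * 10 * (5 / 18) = 120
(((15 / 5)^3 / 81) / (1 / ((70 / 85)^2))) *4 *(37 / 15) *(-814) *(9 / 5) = -23612512 / 7225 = -3268.17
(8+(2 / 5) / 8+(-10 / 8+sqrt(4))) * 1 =44 / 5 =8.80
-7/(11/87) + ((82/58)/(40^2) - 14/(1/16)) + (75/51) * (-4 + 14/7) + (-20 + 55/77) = -18317831131/60737600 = -301.59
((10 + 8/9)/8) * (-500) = -6125/9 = -680.56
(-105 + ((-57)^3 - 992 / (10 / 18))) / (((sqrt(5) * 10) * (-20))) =467709 * sqrt(5) / 2500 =418.33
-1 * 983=-983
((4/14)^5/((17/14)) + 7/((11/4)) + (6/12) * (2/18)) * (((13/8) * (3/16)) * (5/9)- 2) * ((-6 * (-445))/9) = -6579992135545/4655097216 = -1413.50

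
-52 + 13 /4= -195 /4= -48.75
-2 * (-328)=656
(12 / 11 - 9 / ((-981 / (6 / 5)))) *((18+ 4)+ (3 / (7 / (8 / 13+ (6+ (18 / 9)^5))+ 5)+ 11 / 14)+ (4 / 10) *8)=1775046513 / 60639425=29.27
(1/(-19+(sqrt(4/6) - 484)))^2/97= 9/(97 * (1509 - sqrt(6))^2)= 0.00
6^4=1296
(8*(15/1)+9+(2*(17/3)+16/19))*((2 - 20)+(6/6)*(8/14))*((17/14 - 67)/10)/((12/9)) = 452088507/37240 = 12139.86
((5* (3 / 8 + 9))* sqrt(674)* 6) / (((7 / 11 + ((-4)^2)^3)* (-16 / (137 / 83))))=-188375* sqrt(674) / 26597184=-0.18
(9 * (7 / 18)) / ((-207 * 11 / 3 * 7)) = -1 / 1518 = -0.00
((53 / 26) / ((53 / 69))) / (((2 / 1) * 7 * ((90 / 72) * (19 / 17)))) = 1173 / 8645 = 0.14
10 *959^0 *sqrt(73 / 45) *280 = 560 *sqrt(365) / 3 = 3566.26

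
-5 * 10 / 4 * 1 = -25 / 2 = -12.50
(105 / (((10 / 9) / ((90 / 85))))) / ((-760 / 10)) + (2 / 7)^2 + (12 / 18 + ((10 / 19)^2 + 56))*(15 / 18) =46.22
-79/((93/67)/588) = -1037428/31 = -33465.42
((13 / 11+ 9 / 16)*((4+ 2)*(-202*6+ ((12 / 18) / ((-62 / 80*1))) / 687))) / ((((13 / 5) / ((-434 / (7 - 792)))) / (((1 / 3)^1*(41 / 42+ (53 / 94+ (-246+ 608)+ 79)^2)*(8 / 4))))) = -350610283.16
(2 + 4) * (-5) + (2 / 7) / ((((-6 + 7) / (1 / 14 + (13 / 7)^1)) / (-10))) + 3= -1593 / 49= -32.51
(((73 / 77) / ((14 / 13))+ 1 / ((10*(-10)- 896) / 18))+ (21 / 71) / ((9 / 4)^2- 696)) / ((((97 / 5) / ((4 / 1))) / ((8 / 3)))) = 2667784352 / 5629895229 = 0.47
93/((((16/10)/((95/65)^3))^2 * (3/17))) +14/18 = 5580627750007/2780241984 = 2007.25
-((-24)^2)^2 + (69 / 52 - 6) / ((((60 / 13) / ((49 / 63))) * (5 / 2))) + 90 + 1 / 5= -66337223 / 200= -331686.12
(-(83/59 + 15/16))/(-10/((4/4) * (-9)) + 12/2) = -19917/60416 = -0.33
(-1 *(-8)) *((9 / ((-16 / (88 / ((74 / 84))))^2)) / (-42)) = -91476 / 1369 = -66.82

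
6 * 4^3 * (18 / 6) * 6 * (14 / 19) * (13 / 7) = 179712 / 19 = 9458.53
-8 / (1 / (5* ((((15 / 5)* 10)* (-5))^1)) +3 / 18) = -1500 / 31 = -48.39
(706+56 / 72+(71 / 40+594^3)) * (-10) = -75450705319 / 36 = -2095852925.53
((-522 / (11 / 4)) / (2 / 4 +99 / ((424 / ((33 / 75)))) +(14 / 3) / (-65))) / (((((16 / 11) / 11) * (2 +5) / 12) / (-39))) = 277727907600 / 1536437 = 180761.01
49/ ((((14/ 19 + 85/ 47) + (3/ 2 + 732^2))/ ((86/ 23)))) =7526204/ 22010744447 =0.00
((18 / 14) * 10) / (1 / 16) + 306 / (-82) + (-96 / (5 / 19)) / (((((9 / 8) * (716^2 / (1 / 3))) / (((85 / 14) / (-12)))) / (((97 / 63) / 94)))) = 148492338213934 / 735173984349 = 201.98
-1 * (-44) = 44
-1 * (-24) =24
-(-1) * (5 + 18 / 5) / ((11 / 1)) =43 / 55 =0.78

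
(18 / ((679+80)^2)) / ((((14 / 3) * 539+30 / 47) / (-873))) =-123093 / 11353660384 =-0.00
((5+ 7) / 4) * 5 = 15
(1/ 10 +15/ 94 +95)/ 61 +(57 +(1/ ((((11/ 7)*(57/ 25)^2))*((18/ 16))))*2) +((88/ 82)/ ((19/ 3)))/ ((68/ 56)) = 189351744625627/ 3213774358245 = 58.92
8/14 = 4/7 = 0.57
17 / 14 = 1.21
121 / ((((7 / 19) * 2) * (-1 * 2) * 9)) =-2299 / 252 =-9.12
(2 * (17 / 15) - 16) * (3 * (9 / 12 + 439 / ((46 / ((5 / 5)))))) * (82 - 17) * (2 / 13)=-97541 / 23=-4240.91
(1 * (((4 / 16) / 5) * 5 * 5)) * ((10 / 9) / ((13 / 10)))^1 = 125 / 117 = 1.07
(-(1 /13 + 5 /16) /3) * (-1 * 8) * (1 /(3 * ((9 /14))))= 7 /13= 0.54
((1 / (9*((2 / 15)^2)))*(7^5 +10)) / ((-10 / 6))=-252255 / 4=-63063.75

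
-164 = -164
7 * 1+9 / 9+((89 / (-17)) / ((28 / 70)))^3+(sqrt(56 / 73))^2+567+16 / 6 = -14319613567 / 8607576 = -1663.61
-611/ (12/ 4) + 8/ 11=-6697/ 33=-202.94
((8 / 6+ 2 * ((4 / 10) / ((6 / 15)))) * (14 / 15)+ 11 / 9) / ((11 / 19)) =247 / 33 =7.48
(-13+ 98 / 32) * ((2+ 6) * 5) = -795 / 2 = -397.50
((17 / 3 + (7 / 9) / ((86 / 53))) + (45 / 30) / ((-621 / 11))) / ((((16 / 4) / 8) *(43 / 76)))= 8279288 / 382743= 21.63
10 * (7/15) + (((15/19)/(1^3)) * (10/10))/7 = 1907/399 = 4.78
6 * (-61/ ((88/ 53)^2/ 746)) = -191739531/ 1936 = -99039.01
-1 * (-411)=411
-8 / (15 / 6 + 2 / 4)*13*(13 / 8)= -169 / 3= -56.33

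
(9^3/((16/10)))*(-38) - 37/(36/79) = -313109/18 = -17394.94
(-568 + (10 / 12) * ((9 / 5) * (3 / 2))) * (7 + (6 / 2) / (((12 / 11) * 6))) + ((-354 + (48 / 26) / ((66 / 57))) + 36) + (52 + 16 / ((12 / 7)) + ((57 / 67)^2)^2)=-412563651352025 / 92211529696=-4474.10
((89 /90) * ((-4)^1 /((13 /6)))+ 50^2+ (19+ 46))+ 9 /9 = 500014 /195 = 2564.17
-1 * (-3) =3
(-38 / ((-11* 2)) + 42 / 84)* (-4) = -98 / 11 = -8.91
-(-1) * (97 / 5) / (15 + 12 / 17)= 1649 / 1335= 1.24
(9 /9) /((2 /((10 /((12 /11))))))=4.58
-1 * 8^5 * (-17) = 557056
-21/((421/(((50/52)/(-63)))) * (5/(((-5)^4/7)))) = 3125/229866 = 0.01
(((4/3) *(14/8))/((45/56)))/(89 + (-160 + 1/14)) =-5488/134055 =-0.04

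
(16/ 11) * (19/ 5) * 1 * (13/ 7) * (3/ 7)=11856/ 2695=4.40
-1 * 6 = -6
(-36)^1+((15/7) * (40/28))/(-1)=-1914/49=-39.06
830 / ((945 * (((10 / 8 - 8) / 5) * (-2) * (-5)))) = -332 / 5103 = -0.07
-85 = -85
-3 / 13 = -0.23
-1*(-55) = 55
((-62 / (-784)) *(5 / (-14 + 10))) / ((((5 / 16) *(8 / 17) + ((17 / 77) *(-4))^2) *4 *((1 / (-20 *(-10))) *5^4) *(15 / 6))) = -63767 / 18686100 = -0.00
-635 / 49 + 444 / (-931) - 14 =-3649 / 133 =-27.44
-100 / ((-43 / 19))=1900 / 43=44.19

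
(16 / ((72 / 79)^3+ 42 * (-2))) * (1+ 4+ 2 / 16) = -0.99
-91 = -91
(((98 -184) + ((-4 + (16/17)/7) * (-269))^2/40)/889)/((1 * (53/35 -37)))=-953929610/1116835587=-0.85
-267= -267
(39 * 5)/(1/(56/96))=455/4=113.75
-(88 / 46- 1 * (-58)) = -1378 / 23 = -59.91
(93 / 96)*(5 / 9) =155 / 288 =0.54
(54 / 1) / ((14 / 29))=783 / 7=111.86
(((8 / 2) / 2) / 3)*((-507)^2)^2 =44049458934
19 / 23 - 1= -4 / 23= -0.17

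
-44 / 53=-0.83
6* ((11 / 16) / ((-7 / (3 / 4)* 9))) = -0.05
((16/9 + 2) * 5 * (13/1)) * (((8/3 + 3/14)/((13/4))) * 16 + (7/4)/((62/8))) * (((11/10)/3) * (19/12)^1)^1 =433263479/210924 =2054.12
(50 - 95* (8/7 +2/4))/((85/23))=-6831/238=-28.70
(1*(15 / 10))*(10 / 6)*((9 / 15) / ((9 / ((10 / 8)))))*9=15 / 8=1.88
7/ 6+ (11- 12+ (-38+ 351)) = 1879/ 6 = 313.17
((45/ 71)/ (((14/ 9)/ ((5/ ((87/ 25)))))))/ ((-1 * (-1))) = 16875/ 28826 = 0.59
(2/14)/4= 1/28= 0.04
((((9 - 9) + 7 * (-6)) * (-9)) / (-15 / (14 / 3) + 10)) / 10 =2646 / 475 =5.57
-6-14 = -20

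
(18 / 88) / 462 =3 / 6776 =0.00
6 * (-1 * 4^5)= -6144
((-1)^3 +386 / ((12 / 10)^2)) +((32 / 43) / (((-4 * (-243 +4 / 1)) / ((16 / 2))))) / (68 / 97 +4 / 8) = 267.06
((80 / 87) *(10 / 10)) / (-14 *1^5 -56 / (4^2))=-32 / 609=-0.05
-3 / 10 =-0.30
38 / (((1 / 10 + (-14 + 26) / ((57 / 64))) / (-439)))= -3169580 / 2579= -1229.00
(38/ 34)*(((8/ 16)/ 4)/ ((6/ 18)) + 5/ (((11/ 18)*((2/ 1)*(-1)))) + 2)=-2869/ 1496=-1.92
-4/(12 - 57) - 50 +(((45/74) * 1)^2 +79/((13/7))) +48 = 131332717/3203460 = 41.00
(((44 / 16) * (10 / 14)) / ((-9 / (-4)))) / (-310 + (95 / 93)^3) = -983103 / 347890613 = -0.00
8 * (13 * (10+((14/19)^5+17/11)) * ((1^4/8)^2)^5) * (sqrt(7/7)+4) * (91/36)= 0.00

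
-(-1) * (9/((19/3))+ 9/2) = 5.92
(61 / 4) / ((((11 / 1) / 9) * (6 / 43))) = 7869 / 88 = 89.42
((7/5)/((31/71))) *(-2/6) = -497/465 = -1.07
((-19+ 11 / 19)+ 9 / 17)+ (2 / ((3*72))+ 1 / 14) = -17.81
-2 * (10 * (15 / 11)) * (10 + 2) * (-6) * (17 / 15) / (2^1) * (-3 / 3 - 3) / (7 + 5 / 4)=-539.50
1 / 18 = 0.06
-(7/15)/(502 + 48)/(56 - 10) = -0.00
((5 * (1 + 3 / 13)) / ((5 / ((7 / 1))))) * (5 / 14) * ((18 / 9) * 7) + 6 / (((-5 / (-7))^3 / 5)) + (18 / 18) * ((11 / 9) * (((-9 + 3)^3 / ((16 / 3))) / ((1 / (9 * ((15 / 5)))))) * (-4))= 1778204 / 325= 5471.40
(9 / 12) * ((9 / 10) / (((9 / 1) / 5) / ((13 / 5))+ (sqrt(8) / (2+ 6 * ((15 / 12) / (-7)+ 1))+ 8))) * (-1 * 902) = -168308314317 / 2397570580+ 1397322927 * sqrt(2) / 599392645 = -66.90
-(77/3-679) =1960/3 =653.33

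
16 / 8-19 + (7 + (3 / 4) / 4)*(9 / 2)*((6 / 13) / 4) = -11039 / 832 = -13.27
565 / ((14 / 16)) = 4520 / 7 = 645.71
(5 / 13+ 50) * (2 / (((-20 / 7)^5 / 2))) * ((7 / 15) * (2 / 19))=-15412019 / 296400000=-0.05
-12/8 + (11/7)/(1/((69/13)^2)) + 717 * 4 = 6886881/2366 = 2910.77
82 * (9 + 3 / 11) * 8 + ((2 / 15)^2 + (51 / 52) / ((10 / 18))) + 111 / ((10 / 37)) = 6495.39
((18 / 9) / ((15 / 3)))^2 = 4 / 25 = 0.16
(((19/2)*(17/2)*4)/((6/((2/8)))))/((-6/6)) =-323/24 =-13.46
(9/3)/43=3/43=0.07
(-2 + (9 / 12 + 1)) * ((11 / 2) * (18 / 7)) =-99 / 28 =-3.54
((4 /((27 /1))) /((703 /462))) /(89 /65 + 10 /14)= 70070 /1499499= 0.05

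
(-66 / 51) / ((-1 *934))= 11 / 7939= 0.00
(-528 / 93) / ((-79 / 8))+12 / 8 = 10163 / 4898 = 2.07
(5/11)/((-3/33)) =-5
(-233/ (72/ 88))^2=6568969/ 81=81098.38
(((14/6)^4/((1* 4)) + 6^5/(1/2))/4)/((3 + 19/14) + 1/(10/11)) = 712.80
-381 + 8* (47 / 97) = -36581 / 97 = -377.12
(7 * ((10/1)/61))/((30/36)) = 84/61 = 1.38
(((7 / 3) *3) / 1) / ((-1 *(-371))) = 1 / 53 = 0.02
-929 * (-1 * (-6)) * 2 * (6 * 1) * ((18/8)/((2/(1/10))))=-75249/10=-7524.90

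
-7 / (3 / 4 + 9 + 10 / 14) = -196 / 293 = -0.67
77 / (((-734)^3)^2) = 77 / 156378253883185216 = 0.00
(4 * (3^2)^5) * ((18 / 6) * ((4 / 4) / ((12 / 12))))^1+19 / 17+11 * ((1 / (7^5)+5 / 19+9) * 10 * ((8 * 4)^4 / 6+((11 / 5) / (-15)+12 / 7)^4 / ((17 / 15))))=17247847669586947149211 / 96470341734375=178789121.71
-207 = -207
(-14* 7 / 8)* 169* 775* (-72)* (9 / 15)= 69311970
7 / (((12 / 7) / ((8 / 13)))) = 98 / 39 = 2.51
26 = 26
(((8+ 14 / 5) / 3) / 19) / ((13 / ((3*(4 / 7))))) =216 / 8645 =0.02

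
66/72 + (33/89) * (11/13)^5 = 427272043/396540924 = 1.08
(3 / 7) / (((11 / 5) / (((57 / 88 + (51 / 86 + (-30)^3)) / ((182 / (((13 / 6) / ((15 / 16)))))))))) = -34054435 / 509894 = -66.79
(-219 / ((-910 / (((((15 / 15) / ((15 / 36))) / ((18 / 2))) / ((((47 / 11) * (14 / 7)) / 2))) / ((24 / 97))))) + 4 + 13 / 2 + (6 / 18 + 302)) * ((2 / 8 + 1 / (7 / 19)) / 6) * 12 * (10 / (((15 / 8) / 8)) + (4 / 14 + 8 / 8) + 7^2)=8130658353932 / 47153925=172428.03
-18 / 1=-18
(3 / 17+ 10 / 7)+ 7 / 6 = 1979 / 714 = 2.77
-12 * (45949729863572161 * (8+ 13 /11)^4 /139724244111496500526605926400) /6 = -0.00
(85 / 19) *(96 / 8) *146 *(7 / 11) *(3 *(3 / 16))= 1172745 / 418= 2805.61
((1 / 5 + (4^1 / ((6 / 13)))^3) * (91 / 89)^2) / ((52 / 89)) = 55996759 / 48060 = 1165.14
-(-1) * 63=63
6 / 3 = 2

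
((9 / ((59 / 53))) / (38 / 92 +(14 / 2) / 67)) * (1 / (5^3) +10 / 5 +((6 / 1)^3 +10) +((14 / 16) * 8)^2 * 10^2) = 942344544114 / 11763125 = 80110.05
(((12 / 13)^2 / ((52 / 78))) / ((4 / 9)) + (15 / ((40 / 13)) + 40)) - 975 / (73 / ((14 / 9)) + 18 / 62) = 250302929 / 9235512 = 27.10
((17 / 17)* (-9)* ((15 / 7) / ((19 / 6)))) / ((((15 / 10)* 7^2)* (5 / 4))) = -432 / 6517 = -0.07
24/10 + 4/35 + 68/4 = 683/35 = 19.51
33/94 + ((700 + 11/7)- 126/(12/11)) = 192933/329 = 586.42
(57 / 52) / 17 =57 / 884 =0.06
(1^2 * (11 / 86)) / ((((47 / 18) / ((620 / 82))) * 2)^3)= 119447014500 / 307690154269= 0.39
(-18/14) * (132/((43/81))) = -96228/301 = -319.69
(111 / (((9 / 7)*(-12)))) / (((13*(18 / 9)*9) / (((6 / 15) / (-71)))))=259 / 1495260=0.00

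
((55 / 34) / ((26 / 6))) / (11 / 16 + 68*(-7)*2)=-1320 / 3363841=-0.00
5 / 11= 0.45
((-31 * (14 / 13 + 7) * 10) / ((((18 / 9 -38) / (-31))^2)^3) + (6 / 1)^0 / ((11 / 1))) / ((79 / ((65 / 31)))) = -264785329009735 / 9773389891584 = -27.09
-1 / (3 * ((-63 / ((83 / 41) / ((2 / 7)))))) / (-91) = -83 / 201474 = -0.00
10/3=3.33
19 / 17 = 1.12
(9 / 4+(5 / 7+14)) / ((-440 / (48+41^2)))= -23465 / 352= -66.66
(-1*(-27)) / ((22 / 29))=35.59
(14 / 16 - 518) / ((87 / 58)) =-1379 / 4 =-344.75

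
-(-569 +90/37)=20963/37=566.57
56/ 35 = 8/ 5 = 1.60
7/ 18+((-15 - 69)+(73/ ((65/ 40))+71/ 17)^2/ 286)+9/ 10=-46692364727/ 628583670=-74.28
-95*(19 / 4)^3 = -651605 / 64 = -10181.33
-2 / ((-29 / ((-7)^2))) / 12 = 49 / 174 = 0.28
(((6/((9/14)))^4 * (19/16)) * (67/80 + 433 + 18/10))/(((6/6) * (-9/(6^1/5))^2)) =2119823692/30375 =69788.43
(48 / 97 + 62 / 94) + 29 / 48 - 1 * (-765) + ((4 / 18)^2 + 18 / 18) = 4536565745 / 5908464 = 767.81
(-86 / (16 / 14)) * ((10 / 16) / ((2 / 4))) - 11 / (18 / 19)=-15217 / 144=-105.67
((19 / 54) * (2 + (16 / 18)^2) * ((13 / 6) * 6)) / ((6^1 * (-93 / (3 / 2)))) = -27911 / 813564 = -0.03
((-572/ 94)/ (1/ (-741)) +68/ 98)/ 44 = 2596493/ 25333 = 102.49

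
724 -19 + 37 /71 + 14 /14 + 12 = 51015 /71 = 718.52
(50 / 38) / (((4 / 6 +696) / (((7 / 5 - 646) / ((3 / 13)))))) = -3809 / 722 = -5.28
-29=-29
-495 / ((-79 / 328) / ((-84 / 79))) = -13638240 / 6241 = -2185.27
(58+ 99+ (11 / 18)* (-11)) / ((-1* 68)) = -2705 / 1224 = -2.21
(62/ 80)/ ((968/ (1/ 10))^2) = 31/ 3748096000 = 0.00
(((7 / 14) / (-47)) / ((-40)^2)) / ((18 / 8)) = -1 / 338400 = -0.00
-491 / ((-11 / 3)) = 1473 / 11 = 133.91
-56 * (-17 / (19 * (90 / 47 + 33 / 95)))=31960 / 1443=22.15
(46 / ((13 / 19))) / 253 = 38 / 143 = 0.27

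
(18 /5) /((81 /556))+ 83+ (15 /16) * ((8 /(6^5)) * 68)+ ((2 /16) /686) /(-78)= 6228268639 /57788640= 107.78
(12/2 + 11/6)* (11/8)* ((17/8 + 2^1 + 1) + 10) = 62557/384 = 162.91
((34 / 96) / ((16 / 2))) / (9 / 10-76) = -85 / 144192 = -0.00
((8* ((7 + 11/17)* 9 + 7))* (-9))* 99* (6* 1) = -55127952/17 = -3242820.71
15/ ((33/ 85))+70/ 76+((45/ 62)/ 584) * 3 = 299377855/ 7567472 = 39.56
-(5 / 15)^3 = -1 / 27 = -0.04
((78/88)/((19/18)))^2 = 123201/174724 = 0.71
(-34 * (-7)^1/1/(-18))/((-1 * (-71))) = -119/639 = -0.19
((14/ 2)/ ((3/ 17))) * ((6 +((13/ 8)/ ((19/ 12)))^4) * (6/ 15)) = 588028861/ 5212840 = 112.80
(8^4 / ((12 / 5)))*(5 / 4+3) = 21760 / 3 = 7253.33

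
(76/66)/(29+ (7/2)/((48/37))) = 0.04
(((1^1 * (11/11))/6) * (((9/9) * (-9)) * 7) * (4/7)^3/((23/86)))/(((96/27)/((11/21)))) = -8514/7889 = -1.08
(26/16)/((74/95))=1235/592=2.09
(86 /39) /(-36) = -43 /702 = -0.06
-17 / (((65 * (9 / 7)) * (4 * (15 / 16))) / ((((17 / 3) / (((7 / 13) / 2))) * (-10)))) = 4624 / 405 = 11.42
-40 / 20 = -2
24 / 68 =6 / 17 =0.35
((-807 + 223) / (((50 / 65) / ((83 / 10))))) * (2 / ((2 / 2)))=-315068 / 25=-12602.72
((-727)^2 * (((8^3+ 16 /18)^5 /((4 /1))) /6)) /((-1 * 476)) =-34613685561940928054272 /21080493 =-1641977043038838.23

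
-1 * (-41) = 41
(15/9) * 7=35/3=11.67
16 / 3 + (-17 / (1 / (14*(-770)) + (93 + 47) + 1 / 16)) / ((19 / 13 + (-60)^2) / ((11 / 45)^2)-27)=763117616083972 / 143084607065991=5.33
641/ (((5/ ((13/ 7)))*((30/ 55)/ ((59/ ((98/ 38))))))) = 102754223/ 10290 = 9985.83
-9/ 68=-0.13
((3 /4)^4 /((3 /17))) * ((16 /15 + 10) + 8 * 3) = 40239 /640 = 62.87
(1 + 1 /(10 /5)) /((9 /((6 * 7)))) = 7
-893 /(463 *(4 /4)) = -893 /463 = -1.93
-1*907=-907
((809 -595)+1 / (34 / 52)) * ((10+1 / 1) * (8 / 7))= 322432 / 119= 2709.51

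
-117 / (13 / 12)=-108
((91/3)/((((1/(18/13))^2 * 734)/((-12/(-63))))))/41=72/195611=0.00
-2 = -2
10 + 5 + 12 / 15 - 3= 64 / 5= 12.80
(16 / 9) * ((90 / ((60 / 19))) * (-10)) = -1520 / 3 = -506.67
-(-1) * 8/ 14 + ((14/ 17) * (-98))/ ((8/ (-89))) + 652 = 369001/ 238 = 1550.42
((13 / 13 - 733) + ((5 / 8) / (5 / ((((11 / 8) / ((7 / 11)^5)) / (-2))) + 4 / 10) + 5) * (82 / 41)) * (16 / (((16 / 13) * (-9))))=119953588157 / 114468408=1047.92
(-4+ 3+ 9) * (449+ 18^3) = 50248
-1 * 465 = -465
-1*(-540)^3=157464000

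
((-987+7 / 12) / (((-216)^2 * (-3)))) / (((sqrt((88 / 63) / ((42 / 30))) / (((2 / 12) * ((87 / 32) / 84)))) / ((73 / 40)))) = 25058929 * sqrt(110) / 3783838924800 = 0.00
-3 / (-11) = 0.27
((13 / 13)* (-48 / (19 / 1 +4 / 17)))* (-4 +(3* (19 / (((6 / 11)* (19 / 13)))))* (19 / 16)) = -44013 / 218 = -201.89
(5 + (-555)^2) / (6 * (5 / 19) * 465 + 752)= 2926285 / 14119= 207.26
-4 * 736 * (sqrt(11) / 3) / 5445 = -2944 * sqrt(11) / 16335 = -0.60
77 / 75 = 1.03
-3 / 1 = -3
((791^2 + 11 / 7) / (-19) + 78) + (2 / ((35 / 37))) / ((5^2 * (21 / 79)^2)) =-240854620654 / 7331625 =-32851.46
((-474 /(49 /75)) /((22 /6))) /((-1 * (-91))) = -106650 /49049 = -2.17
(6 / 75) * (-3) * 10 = -12 / 5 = -2.40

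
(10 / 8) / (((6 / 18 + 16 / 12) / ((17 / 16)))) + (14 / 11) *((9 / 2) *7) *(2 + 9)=28275 / 64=441.80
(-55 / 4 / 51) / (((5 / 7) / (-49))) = 3773 / 204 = 18.50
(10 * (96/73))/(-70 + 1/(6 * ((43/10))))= -24768/131765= -0.19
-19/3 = -6.33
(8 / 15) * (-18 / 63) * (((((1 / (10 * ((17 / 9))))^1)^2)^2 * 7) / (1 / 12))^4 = -17160819968956899501 / 594008689888511578137207031250000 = -0.00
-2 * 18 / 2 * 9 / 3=-54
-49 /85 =-0.58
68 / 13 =5.23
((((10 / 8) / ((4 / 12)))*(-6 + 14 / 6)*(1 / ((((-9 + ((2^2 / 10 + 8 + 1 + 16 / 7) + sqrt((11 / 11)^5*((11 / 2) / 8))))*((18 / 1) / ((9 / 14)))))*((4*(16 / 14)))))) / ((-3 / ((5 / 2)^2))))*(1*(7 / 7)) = 2261875 / 24556992 - 1684375*sqrt(11) / 196455936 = 0.06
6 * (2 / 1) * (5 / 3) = 20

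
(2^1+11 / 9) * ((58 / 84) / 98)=841 / 37044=0.02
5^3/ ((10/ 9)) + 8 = 241/ 2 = 120.50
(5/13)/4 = 5/52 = 0.10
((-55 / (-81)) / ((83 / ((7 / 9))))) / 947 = 385 / 57300129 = 0.00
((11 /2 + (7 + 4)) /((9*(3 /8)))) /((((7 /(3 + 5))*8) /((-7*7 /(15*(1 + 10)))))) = -28 /135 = -0.21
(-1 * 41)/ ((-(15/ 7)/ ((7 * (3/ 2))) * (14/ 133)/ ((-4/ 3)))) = -38171/ 15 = -2544.73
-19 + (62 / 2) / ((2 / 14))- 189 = 9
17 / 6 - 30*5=-883 / 6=-147.17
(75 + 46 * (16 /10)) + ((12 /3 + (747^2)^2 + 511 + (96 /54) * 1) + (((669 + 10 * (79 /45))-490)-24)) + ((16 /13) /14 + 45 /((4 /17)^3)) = 27201636865906721 /87360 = 311374048373.47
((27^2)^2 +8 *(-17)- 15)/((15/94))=9988252/3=3329417.33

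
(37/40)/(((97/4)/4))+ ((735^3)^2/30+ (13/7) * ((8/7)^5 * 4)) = 599739639317926566776847/114119530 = 5255363734129702.14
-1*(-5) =5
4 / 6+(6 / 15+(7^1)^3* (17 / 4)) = 87529 / 60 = 1458.82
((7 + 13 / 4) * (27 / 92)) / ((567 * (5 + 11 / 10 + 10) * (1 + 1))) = 205 / 1244208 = 0.00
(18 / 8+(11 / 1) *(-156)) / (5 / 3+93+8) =-20565 / 1232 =-16.69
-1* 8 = -8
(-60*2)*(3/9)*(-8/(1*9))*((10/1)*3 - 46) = -5120/9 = -568.89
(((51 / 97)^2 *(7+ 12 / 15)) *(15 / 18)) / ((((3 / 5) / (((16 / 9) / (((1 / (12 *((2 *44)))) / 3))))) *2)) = 79347840 / 9409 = 8433.19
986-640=346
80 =80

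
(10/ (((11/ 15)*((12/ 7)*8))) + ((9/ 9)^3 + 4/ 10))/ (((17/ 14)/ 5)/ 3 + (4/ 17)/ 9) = 22.36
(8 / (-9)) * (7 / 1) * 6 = -112 / 3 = -37.33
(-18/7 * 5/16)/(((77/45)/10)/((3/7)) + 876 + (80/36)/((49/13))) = -212625/232051244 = -0.00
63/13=4.85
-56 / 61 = -0.92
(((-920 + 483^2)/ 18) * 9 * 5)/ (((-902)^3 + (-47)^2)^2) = 0.00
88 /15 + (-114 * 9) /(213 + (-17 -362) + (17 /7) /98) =762116 /63255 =12.05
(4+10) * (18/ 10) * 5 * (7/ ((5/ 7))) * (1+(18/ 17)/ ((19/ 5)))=2549862/ 1615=1578.86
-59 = -59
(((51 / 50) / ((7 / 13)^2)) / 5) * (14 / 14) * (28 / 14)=8619 / 6125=1.41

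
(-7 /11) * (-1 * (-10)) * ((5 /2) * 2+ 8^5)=-2294110 /11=-208555.45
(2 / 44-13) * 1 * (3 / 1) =-855 / 22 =-38.86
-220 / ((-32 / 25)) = 1375 / 8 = 171.88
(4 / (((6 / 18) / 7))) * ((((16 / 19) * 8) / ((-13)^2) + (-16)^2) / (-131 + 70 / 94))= -1622912256 / 9828871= -165.12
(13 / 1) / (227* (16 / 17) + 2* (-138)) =-221 / 1060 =-0.21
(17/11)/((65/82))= 1394/715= 1.95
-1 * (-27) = 27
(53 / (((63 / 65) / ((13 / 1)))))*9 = 44785 / 7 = 6397.86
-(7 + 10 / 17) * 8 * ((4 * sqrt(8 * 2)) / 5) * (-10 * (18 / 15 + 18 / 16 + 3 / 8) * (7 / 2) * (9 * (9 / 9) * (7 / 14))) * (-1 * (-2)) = 14043456 / 85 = 165217.13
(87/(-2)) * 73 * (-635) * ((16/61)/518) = 16131540/15799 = 1021.05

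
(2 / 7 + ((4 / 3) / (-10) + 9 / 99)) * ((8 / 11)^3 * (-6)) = -287744 / 512435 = -0.56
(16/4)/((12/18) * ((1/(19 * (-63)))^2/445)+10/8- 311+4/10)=-30604800240/2366898738553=-0.01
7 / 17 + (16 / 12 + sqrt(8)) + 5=2 * sqrt(2) + 344 / 51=9.57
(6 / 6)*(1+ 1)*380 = 760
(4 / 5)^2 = 0.64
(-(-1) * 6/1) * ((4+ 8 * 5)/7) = 264/7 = 37.71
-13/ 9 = -1.44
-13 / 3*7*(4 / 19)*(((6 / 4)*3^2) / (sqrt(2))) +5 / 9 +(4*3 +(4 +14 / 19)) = 2957 / 171 - 819*sqrt(2) / 19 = -43.67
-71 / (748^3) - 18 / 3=-2511054023 / 418508992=-6.00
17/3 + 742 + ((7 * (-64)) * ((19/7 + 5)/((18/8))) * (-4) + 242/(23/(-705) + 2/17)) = 29768935/3057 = 9737.96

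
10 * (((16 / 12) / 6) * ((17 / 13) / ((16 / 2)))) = 85 / 234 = 0.36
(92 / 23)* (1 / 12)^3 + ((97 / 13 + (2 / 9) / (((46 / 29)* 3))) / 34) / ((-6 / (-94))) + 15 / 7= 258456311 / 46112976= 5.60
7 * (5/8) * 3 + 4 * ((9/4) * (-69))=-4863/8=-607.88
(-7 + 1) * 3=-18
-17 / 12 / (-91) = 17 / 1092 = 0.02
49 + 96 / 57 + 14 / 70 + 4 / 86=208052 / 4085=50.93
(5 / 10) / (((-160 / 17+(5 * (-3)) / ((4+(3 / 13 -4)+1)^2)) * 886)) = -1088 / 37236365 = -0.00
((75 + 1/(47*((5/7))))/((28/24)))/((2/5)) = 52896/329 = 160.78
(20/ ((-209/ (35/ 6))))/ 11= -350/ 6897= -0.05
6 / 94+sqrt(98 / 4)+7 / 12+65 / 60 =244 / 141+7 * sqrt(2) / 2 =6.68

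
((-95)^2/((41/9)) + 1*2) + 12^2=87211/41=2127.10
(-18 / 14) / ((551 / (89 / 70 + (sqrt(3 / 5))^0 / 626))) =-6606 / 2223865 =-0.00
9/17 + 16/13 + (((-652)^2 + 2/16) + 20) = 751622565/1768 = 425125.89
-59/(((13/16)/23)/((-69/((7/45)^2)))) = 4762494.82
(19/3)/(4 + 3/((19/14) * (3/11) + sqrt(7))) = 5934821/3270138-112651 * sqrt(7)/545023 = 1.27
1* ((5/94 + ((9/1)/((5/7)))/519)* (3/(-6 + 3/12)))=-37794/935065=-0.04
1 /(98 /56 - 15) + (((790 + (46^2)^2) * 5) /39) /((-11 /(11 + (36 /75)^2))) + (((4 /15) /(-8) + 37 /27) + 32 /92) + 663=-688916682096733 /1176639750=-585494.99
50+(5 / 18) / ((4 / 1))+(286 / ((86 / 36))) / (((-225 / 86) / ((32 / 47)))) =1600099 / 84600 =18.91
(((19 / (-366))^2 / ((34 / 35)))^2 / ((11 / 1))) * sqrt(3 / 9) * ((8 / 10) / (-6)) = -31928645 * sqrt(3) / 1026803580957792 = -0.00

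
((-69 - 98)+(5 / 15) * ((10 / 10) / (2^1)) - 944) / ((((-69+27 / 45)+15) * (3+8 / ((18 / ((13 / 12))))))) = 99975 / 16732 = 5.98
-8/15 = -0.53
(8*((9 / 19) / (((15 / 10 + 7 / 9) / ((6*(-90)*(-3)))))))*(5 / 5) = 2099520 / 779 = 2695.15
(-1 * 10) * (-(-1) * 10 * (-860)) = 86000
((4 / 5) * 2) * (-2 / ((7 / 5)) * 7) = -16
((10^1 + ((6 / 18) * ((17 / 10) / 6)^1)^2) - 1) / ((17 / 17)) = 291889 / 32400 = 9.01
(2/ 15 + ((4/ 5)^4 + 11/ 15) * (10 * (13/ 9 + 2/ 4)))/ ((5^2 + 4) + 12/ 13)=196183/ 262575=0.75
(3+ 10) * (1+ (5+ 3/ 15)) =403/ 5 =80.60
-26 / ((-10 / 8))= 104 / 5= 20.80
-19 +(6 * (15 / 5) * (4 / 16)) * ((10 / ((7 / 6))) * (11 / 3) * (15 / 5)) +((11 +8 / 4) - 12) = 2844 / 7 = 406.29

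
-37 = -37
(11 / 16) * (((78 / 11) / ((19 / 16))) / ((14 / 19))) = 39 / 7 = 5.57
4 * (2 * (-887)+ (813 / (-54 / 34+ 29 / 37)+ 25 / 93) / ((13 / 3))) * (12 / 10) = -4911551316 / 509795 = -9634.37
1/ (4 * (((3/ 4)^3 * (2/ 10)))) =80/ 27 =2.96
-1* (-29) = 29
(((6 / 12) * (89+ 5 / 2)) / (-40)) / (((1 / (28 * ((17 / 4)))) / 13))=-283101 / 160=-1769.38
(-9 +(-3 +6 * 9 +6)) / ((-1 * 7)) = -48 / 7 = -6.86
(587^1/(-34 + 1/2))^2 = 1378276/4489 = 307.03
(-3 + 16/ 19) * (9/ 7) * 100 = -36900/ 133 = -277.44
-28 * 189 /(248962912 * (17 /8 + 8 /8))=-1323 /194502275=-0.00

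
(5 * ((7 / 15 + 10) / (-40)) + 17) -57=-4957 / 120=-41.31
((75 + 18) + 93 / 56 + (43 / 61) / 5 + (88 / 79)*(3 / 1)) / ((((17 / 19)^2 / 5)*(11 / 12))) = 143418383601 / 214474414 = 668.70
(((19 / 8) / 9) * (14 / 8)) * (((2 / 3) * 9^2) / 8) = 399 / 128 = 3.12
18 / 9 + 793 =795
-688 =-688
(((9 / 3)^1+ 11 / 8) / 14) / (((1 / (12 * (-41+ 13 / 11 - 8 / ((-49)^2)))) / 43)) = -339181635 / 52822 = -6421.22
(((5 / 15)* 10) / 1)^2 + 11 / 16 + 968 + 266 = 179395 / 144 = 1245.80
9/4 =2.25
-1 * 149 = -149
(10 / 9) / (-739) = -10 / 6651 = -0.00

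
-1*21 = -21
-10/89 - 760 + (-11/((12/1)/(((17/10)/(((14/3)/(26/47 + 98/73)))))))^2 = -3900105100263471/5133664972100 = -759.71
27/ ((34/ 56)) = 44.47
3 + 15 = 18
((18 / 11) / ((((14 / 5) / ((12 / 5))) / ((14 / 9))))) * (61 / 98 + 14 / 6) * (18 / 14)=2844 / 343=8.29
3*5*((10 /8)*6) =225 /2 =112.50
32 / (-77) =-32 / 77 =-0.42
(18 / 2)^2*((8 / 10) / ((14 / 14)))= 324 / 5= 64.80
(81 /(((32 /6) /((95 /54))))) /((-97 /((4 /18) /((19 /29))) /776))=-145 /2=-72.50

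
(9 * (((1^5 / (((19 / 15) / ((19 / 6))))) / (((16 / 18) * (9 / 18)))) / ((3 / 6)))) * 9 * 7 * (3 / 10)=15309 / 8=1913.62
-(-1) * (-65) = -65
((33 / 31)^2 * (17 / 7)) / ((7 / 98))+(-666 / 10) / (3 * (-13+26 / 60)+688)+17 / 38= 9231561487 / 237476554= 38.87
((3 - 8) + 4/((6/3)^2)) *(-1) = 4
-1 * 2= -2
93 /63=31 /21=1.48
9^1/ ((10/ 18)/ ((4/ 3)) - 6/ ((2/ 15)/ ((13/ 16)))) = -0.25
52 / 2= 26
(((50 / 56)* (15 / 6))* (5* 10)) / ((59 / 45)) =140625 / 1652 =85.12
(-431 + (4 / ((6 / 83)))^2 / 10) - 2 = -5707 / 45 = -126.82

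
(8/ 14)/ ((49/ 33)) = 132/ 343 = 0.38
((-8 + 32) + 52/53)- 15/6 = 2383/106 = 22.48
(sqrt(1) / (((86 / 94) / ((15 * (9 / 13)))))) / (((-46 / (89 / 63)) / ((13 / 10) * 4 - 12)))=213333 / 89999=2.37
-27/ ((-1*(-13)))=-27/ 13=-2.08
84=84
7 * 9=63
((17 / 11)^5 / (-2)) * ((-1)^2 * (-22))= 1419857 / 14641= 96.98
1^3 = 1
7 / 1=7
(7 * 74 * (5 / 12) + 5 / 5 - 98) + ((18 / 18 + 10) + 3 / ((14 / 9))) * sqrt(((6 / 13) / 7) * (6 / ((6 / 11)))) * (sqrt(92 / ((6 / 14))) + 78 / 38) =543 * sqrt(6006) / 1862 + 713 / 6 + 181 * sqrt(6578) / 91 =302.75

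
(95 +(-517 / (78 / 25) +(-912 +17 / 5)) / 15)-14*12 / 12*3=-108929 / 5850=-18.62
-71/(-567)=0.13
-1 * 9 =-9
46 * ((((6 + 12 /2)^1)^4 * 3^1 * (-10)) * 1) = -28615680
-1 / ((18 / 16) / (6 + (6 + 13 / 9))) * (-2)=1936 / 81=23.90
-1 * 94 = -94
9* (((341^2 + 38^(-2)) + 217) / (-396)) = -168223113 / 63536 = -2647.68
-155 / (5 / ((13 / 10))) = -403 / 10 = -40.30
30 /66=5 /11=0.45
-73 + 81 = 8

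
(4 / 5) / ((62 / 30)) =12 / 31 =0.39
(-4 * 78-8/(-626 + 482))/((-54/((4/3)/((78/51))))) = 95455/18954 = 5.04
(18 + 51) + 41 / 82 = 69.50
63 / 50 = 1.26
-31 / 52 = -0.60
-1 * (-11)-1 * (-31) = 42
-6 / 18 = -1 / 3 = -0.33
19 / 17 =1.12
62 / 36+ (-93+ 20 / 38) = -31037 / 342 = -90.75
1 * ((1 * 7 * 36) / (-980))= -9 / 35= -0.26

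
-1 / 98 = -0.01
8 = 8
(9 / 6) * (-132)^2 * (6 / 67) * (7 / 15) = 365904 / 335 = 1092.25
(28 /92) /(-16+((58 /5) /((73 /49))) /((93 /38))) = -237615 /10007852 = -0.02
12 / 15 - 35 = -171 / 5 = -34.20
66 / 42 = 11 / 7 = 1.57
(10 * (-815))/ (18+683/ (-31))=10106/ 5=2021.20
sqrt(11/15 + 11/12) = sqrt(165)/10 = 1.28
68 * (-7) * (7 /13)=-3332 /13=-256.31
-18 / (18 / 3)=-3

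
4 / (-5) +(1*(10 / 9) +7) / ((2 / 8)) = 1424 / 45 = 31.64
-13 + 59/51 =-604/51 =-11.84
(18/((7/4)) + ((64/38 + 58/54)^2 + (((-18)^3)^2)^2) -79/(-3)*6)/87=2131095104730141210865/160269921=13296912430187.95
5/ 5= 1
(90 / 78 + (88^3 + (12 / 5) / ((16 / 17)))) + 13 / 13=177183943 / 260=681476.70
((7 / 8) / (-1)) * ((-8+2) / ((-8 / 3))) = -63 / 32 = -1.97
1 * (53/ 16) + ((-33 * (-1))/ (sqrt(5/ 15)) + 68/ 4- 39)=-299/ 16 + 33 * sqrt(3)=38.47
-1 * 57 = -57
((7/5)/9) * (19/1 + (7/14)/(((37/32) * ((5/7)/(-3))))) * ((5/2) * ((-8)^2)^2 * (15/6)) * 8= 182296576/333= 547437.17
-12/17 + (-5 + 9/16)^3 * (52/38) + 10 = -72950235/661504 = -110.28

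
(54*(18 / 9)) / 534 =18 / 89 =0.20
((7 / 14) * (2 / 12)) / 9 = 1 / 108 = 0.01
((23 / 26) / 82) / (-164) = -23 / 349648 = -0.00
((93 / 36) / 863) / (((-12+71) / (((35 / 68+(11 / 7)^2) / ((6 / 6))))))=308233 / 2035865328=0.00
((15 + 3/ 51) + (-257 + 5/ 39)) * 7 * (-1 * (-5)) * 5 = -28056350/ 663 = -42317.27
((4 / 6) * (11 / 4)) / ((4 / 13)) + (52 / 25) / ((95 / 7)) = 348361 / 57000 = 6.11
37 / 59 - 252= -14831 / 59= -251.37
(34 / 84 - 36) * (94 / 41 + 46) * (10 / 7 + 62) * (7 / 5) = -43809480 / 287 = -152646.27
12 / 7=1.71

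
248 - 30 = 218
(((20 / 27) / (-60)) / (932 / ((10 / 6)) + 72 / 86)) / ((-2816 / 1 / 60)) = 1075 / 2288715264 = 0.00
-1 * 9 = -9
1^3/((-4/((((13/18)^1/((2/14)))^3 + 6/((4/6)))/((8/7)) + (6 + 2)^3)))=-29530285/186624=-158.23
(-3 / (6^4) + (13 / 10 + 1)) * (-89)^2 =39311923 / 2160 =18199.96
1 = 1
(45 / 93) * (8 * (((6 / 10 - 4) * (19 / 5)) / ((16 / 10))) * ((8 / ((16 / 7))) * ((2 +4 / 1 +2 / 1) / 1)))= -27132 / 31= -875.23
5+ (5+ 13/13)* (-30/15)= -7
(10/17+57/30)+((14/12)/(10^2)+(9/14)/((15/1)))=181553/71400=2.54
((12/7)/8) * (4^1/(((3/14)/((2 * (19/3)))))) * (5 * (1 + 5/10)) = 380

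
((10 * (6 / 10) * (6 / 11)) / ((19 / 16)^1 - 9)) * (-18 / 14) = 5184 / 9625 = 0.54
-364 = -364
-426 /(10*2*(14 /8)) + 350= 11824 /35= 337.83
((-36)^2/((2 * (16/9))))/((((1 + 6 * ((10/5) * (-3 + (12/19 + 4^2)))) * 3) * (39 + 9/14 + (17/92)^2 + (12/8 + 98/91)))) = 592687368/33922724783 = 0.02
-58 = -58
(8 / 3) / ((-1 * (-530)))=4 / 795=0.01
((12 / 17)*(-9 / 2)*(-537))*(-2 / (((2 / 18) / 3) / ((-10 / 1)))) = 15658920 / 17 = 921112.94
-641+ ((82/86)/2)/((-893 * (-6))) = -641.00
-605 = -605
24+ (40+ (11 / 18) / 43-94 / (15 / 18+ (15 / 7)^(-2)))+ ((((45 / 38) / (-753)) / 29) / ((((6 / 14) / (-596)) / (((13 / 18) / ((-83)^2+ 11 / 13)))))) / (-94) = -125979300958775423 / 4956894787546944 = -25.41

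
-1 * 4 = -4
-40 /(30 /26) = -104 /3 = -34.67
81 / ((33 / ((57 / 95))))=81 / 55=1.47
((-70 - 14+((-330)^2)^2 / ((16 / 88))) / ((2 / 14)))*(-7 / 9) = -1065352363628 / 3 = -355117454542.67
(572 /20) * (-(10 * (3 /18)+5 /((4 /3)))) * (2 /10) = -1859 /60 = -30.98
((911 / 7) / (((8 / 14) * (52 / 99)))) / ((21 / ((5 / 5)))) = 30063 / 1456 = 20.65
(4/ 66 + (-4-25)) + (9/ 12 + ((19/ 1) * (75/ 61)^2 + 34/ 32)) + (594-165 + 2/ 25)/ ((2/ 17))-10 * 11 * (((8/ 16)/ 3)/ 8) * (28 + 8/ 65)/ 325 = 10095377369351/ 2766935600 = 3648.58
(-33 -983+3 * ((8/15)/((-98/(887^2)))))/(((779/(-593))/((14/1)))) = 147722.40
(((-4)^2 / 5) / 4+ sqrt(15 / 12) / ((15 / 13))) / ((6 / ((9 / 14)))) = 3 / 35+ 13 *sqrt(5) / 280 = 0.19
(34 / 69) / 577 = 34 / 39813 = 0.00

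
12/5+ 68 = 70.40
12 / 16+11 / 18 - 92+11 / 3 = -3131 / 36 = -86.97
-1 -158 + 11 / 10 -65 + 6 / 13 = -28917 / 130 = -222.44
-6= -6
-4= -4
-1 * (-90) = 90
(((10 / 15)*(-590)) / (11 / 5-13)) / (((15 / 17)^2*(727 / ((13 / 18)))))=221663 / 4769847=0.05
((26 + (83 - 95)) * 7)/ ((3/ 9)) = 294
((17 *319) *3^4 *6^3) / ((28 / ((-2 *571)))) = -27088470684 / 7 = -3869781526.29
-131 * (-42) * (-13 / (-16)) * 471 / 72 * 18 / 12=5614791 / 128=43865.55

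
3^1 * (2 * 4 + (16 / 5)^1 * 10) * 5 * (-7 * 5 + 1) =-20400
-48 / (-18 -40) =24 / 29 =0.83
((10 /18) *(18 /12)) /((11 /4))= 10 /33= 0.30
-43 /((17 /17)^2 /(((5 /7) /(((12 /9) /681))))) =-439245 /28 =-15687.32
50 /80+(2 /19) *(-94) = -1409 /152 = -9.27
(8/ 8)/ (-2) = -1/ 2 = -0.50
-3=-3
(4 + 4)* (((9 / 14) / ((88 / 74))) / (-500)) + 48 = 1847667 / 38500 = 47.99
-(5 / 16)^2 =-25 / 256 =-0.10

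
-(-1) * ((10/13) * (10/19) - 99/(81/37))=-99629/2223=-44.82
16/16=1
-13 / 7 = -1.86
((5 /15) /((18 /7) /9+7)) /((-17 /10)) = -0.03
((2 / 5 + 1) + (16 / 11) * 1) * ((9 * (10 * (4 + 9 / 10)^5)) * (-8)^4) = 102179206870272 / 34375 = 2972486018.04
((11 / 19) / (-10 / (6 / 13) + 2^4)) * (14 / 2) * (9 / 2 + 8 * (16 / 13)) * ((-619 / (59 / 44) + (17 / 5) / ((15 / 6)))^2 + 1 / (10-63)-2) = -2104730445912658179 / 968357633750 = -2173505.30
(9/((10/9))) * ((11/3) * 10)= 297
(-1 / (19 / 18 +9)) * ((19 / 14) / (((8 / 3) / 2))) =-513 / 5068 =-0.10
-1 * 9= -9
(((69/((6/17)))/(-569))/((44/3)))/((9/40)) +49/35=121664/93885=1.30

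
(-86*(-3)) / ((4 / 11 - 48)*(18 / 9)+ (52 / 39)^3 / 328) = -1570833 / 580024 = -2.71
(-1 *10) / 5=-2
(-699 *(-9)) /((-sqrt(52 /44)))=-6291 *sqrt(143) /13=-5786.88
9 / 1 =9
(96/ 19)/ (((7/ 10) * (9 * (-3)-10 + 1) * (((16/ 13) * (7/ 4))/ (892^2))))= -206872640/ 2793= -74068.26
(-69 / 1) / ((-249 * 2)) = 23 / 166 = 0.14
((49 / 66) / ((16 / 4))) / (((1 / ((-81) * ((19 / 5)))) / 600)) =-377055 / 11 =-34277.73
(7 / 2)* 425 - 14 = 2947 / 2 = 1473.50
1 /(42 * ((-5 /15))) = -1 /14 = -0.07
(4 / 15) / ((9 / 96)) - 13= -457 / 45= -10.16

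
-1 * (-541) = 541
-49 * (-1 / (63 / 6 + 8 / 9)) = 882 / 205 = 4.30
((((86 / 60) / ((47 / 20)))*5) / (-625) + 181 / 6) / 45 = 354401 / 528750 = 0.67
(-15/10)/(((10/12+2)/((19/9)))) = -1.12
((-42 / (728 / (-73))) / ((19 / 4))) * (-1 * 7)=-1533 / 247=-6.21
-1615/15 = -323/3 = -107.67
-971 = -971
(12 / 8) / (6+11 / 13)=39 / 178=0.22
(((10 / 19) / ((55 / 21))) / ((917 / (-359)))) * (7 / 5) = -15078 / 136895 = -0.11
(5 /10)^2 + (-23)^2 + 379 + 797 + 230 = 7741 /4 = 1935.25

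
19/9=2.11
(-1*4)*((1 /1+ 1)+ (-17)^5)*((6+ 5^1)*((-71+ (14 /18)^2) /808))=-14842690885 /2727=-5442864.28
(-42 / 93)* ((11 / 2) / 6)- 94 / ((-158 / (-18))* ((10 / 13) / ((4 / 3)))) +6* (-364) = -161852647 / 73470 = -2202.98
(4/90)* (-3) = -2/15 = -0.13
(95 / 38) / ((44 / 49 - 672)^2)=12005 / 2162714912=0.00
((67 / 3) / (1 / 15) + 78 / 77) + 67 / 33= 78088 / 231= 338.04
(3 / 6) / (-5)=-1 / 10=-0.10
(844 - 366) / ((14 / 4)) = 956 / 7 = 136.57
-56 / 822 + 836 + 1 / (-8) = 2748133 / 3288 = 835.81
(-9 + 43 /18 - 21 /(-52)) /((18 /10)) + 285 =1185895 /4212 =281.55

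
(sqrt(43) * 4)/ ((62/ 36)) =72 * sqrt(43)/ 31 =15.23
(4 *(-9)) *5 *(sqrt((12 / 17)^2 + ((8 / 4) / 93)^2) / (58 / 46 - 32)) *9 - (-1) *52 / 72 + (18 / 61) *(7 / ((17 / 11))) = 38429 / 18666 + 24840 *sqrt(311653) / 372589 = 39.28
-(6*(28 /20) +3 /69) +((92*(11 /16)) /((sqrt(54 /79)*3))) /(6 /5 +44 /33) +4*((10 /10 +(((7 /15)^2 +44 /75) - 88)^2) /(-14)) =-17776785781 /8150625 +1265*sqrt(474) /2736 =-2170.97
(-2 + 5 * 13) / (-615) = -21 / 205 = -0.10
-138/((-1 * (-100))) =-69/50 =-1.38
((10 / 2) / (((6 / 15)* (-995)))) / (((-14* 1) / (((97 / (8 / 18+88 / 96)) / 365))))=873 / 4982761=0.00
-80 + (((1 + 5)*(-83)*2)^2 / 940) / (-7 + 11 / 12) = -4348448 / 17155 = -253.48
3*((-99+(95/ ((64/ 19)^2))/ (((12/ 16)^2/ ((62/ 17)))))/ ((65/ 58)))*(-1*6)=25394459/ 35360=718.17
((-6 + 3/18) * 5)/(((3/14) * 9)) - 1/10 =-12331/810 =-15.22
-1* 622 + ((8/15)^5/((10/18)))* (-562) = -280821866/421875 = -665.65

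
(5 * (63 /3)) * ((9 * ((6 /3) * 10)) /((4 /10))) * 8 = 378000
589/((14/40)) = 11780/7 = 1682.86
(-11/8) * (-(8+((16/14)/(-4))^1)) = 297/28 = 10.61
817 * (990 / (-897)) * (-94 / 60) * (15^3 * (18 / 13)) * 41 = 270662567.98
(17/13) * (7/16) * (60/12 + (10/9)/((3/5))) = 22015/5616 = 3.92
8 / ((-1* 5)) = -8 / 5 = -1.60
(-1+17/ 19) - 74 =-1408/ 19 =-74.11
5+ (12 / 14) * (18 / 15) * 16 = 751 / 35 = 21.46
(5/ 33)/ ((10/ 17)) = 17/ 66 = 0.26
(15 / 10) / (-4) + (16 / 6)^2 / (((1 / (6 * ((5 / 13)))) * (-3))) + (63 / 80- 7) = -112859 / 9360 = -12.06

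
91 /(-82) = -91 /82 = -1.11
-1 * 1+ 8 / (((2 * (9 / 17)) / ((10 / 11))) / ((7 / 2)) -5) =-7537 / 2777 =-2.71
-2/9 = -0.22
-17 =-17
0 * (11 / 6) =0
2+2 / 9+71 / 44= 1519 / 396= 3.84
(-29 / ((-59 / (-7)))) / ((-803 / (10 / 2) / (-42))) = -42630 / 47377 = -0.90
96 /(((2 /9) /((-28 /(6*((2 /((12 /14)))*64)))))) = -27 /2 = -13.50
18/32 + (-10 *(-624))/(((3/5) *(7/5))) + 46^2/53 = 44336331/5936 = 7469.06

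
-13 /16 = -0.81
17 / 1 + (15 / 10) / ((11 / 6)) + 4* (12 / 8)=262 / 11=23.82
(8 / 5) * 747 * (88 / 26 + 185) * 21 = 307339704 / 65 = 4728303.14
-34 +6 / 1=-28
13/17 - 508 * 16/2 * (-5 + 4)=69101/17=4064.76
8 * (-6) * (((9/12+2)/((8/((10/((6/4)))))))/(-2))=55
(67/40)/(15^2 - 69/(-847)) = 56749/7625760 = 0.01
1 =1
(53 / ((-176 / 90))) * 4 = -2385 / 22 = -108.41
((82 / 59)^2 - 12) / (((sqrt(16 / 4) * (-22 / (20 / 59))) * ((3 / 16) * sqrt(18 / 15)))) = 0.38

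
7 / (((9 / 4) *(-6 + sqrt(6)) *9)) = -28 / 405 - 14 *sqrt(6) / 1215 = -0.10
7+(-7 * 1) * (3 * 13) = -266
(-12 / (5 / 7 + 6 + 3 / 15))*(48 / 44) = -2520 / 1331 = -1.89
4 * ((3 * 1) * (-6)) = -72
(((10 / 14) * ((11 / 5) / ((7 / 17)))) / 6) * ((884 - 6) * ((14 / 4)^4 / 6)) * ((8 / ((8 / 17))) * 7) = 478684283 / 288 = 1662098.20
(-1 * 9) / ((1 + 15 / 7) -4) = 21 / 2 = 10.50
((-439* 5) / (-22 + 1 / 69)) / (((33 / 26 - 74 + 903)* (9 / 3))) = 1312610 / 32747479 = 0.04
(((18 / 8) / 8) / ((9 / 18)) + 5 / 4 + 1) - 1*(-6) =141 / 16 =8.81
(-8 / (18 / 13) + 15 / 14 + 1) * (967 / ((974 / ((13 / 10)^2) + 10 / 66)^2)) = -1560637844909 / 144711200928350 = -0.01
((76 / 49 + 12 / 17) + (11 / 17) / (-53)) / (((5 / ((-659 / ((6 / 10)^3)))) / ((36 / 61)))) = -6530755900 / 8079267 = -808.34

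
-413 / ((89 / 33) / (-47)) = 640563 / 89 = 7197.34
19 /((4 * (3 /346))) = 3287 /6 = 547.83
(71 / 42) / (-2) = -71 / 84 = -0.85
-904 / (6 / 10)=-4520 / 3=-1506.67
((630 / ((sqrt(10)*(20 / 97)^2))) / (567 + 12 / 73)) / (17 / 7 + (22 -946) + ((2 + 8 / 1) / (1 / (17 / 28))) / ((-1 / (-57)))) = -14423997*sqrt(10) / 3176990200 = -0.01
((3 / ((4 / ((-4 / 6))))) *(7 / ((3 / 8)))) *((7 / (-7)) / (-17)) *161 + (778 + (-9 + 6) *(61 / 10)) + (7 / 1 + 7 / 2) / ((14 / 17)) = 697739 / 1020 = 684.06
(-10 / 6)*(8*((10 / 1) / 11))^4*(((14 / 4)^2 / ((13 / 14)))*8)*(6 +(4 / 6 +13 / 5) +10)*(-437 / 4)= 1035802000.26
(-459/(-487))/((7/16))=7344/3409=2.15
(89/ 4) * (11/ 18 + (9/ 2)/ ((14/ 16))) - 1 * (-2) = 65533/ 504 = 130.03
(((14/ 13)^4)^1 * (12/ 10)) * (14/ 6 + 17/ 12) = 6.05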